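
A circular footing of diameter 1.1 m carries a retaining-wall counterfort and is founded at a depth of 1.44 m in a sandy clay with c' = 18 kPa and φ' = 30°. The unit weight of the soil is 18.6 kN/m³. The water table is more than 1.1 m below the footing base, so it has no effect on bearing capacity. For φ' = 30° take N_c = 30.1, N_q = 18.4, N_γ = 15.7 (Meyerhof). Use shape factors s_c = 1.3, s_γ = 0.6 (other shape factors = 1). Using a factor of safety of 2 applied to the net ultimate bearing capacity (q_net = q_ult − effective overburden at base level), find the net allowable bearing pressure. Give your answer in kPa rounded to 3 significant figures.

q_all(net) ≈ 633 kPa

Effective surcharge at the founding depth q = γ·D_f = 18.6 × 1.44 = 26.784 kPa.
q_ult = c·N_c·s_c + q·N_q + 0.5·γ·B·N_γ·s_γ
     = 18 × 30.1 × 1.3 + 26.784 × 18.4 + 0.5 × 18.6 × 1.1 × 15.7 × 0.6
     = 704.34 + 492.83 + 96.367 = 1293.5 kPa.
Net ultimate: q_net = 1293.5 − 26.784 = 1266.7 kPa.
q_all(net) = 1266.7 / 2 = 633.37 kPa.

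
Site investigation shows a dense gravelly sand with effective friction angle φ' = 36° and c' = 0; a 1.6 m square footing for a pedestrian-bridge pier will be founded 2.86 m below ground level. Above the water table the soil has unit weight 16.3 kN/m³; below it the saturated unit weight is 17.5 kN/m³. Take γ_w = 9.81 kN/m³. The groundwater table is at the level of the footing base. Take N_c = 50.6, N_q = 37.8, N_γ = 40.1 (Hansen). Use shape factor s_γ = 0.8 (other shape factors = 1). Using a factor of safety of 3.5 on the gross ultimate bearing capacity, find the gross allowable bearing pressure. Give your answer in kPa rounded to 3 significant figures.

q = γ·D_f = 16.3 × 2.86 = 46.618 kPa.
For the ½γBN_γ term take γ' = 17.5 − 9.81 = 7.69 kN/m³ (soil below base is submerged).
q·N_q = 46.618 × 37.8 = 1762.2 kPa
0.5·γ·B·N_γ·s_γ = 0.5 × 7.69 × 1.6 × 40.1 × 0.8 = 197.36 kPa
q_ult = 1762.2 + 197.36 = 1959.5 kPa.
q_all = 1959.5 / 3.5 = 559.86 kPa.

q_all ≈ 560 kPa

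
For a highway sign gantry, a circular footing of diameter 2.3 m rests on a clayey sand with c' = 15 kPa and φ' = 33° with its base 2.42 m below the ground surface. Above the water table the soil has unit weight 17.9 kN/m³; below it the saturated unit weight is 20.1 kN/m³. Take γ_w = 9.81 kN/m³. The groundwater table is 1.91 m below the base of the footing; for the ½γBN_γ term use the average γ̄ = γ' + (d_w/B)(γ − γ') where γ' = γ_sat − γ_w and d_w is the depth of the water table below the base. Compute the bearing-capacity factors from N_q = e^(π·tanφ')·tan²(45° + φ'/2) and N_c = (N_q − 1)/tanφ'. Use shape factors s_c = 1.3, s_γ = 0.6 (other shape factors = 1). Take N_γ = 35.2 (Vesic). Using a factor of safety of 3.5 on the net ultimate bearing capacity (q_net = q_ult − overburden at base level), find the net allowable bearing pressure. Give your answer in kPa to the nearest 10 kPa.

N_q = e^(π·tan33°)·tan²(61.5°) = 26.09; N_c = (N_q − 1)/tanφ' = 38.64.
Effective surcharge at the founding depth q = γ·D_f = 17.9 × 2.42 = 43.318 kPa.
With d_w = 1.91 m < B, γ̄ = 10.29 + (1.91/2.3) × (17.9 − 10.29) = 16.61 kN/m³.
q_ult = c·N_c·s_c + q·N_q + 0.5·γ·B·N_γ·s_γ
     = 15 × 38.638 × 1.3 + 43.318 × 26.092 + 0.5 × 16.61 × 2.3 × 35.2 × 0.6
     = 753.45 + 1130.3 + 403.41 = 2287.1 kPa.
q_net = 2287.1 − 43.318 = 2243.8 kPa.
q_all(net) = 2243.8 / 3.5 = 641.08 kPa.

q_all(net) ≈ 640 kPa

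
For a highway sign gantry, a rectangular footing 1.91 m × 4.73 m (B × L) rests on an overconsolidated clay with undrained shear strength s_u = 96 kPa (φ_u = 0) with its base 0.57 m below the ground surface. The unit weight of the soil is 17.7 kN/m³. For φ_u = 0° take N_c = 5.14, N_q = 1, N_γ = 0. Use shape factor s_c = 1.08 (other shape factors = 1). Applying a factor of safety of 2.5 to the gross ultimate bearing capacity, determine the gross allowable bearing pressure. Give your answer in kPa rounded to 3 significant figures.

Effective surcharge at the founding depth q = γ·D_f = 17.7 × 0.57 = 10.089 kPa.
q_ult = c·N_c·s_c + q·N_q
     = 96 × 5.14 × 1.08 + 10.089 × 1
     = 532.92 + 10.089 = 543 kPa.
q_all = q_ult / FS = 543 / 2.5 = 217.2 kPa.

q_all ≈ 217 kPa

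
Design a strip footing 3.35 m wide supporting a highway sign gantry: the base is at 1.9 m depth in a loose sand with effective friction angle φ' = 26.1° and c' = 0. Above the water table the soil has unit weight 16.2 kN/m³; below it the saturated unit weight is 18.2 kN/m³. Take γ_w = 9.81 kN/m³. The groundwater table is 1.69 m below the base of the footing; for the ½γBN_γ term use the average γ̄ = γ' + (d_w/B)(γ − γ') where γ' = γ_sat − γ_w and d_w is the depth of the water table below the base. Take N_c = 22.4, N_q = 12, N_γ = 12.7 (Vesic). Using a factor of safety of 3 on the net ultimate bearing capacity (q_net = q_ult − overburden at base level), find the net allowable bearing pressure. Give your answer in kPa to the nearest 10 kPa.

Overburden at base level: q = 16.2 × 1.9 = 30.78 kPa.
The water table is 1.69 m below the base (< B = 3.35 m), so the ½γBN_γ term uses γ̄ = γ' + (d_w/B)(γ − γ') = 8.39 + (1.69/3.35)(16.2 − 8.39) = 12.33 kN/m³.
Surcharge term q·N_q = 30.78 × 12 = 369.36 kPa; self-weight term 0.5·γ·B·N_γ = 0.5 × 12.33 × 3.35 × 12.7 = 262.29 kPa.
q_ult = 369.36 + 262.29 = 631.65 kPa.
q_net = 631.65 − 30.78 = 600.87 kPa.
q_all(net) = 600.87 / 3 = 200.29 kPa.

q_all(net) ≈ 200 kPa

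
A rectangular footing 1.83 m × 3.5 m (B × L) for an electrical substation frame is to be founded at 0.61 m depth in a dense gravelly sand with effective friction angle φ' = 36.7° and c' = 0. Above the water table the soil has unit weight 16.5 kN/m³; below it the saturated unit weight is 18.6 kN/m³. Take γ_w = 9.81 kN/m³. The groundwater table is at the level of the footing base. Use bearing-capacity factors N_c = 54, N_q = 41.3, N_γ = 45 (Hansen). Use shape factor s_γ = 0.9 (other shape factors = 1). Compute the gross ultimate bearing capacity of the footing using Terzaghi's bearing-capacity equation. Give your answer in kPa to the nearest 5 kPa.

q_ult ≈ 740 kPa

q = γ·D_f = 16.5 × 0.61 = 10.065 kPa.
For the ½γBN_γ term take γ' = 18.6 − 9.81 = 8.79 kN/m³ (soil below base is submerged).
q·N_q = 10.065 × 41.3 = 415.68 kPa
0.5·γ·B·N_γ·s_γ = 0.5 × 8.79 × 1.83 × 45 × 0.9 = 325.74 kPa
q_ult = 415.68 + 325.74 = 741.42 kPa.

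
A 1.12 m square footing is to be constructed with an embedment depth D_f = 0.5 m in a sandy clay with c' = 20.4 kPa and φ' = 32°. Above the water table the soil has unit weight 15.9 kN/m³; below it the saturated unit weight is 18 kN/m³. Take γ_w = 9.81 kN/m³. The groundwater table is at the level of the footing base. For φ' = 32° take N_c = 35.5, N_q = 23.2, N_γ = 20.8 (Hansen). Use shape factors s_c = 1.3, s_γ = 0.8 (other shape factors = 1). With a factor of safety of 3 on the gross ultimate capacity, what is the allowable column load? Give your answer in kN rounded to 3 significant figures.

Overburden at base level: q = 15.9 × 0.5 = 7.95 kPa.
Below the base the soil is submerged, so the ½γBN_γ term uses γ' = 18 − 9.81 = 8.19 kN/m³.
Cohesion term c·N_c·s_c = 20.4 × 35.5 × 1.3 = 941.46 kPa; surcharge term q·N_q = 7.95 × 23.2 = 184.44 kPa; self-weight term 0.5·γ·B·N_γ·s_γ = 0.5 × 8.19 × 1.12 × 20.8 × 0.8 = 76.318 kPa.
q_ult = 941.46 + 184.44 + 76.318 = 1202.2 kPa.
Gross allowable pressure q_all = 1202.2 / 3 = 400.74 kPa.
Footing area = 1.2544 m², so allowable column load = 400.74 × 1.2544 = 502.69 kN.

P_all ≈ 503 kN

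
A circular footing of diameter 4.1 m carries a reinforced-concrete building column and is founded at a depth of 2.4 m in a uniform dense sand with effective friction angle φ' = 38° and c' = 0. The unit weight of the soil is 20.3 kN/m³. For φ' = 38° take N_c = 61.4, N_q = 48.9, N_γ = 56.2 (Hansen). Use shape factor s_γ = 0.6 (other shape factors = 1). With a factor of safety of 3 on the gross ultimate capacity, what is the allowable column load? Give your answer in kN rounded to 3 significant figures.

q = γ·D_f = 20.3 × 2.4 = 48.72 kPa.
q·N_q = 48.72 × 48.9 = 2382.4 kPa
0.5·γ·B·N_γ·s_γ = 0.5 × 20.3 × 4.1 × 56.2 × 0.6 = 1403.3 kPa
q_ult = 2382.4 + 1403.3 = 3785.7 kPa.
Gross allowable pressure q_all = 3785.7 / 3 = 1261.9 kPa.
Footing area = 13.2025 m², so allowable column load = 1261.9 × 13.2025 = 16660 kN.

P_all ≈ 16700 kN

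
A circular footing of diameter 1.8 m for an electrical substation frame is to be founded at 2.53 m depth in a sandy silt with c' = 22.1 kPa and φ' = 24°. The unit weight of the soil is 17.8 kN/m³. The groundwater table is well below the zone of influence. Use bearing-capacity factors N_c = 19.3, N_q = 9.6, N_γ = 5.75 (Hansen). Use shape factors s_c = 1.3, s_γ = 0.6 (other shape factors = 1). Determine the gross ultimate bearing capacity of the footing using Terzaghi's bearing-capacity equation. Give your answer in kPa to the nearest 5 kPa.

Effective surcharge at the founding depth q = γ·D_f = 17.8 × 2.53 = 45.034 kPa.
q_ult = c·N_c·s_c + q·N_q + 0.5·γ·B·N_γ·s_γ
     = 22.1 × 19.3 × 1.3 + 45.034 × 9.6 + 0.5 × 17.8 × 1.8 × 5.75 × 0.6
     = 554.49 + 432.33 + 55.269 = 1042.1 kPa.

q_ult ≈ 1040 kPa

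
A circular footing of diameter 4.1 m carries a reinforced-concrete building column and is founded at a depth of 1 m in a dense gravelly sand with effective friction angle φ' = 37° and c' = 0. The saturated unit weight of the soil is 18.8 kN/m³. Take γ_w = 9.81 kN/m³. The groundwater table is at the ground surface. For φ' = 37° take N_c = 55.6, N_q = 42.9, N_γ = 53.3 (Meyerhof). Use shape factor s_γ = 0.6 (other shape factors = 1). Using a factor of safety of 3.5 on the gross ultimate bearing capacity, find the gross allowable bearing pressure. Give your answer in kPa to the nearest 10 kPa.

Water table at ground surface, so effective unit weight γ' = 18.8 − 9.81 = 8.99 kN/m³ is used throughout; overburden q = 8.99 × 1 = 8.99 kPa; the same γ' applies in the ½γBN_γ term.
Surcharge term q·N_q = 8.99 × 42.9 = 385.67 kPa; self-weight term 0.5·γ·B·N_γ·s_γ = 0.5 × 8.99 × 4.1 × 53.3 × 0.6 = 589.38 kPa.
q_ult = 385.67 + 589.38 = 975.05 kPa.
q_all = 975.05 / 3.5 = 278.58 kPa.

q_all ≈ 280 kPa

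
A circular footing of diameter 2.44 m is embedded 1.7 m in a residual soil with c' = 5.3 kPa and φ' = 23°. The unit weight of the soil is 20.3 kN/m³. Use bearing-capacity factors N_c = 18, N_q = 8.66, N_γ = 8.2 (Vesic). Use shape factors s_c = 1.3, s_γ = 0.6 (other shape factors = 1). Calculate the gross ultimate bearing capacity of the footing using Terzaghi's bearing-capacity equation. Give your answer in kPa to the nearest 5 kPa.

Overburden at base level: q = 20.3 × 1.7 = 34.51 kPa.
Cohesion term c·N_c·s_c = 5.3 × 18 × 1.3 = 124.02 kPa; surcharge term q·N_q = 34.51 × 8.66 = 298.86 kPa; self-weight term 0.5·γ·B·N_γ·s_γ = 0.5 × 20.3 × 2.44 × 8.2 × 0.6 = 121.85 kPa.
q_ult = 124.02 + 298.86 + 121.85 = 544.73 kPa.

q_ult ≈ 545 kPa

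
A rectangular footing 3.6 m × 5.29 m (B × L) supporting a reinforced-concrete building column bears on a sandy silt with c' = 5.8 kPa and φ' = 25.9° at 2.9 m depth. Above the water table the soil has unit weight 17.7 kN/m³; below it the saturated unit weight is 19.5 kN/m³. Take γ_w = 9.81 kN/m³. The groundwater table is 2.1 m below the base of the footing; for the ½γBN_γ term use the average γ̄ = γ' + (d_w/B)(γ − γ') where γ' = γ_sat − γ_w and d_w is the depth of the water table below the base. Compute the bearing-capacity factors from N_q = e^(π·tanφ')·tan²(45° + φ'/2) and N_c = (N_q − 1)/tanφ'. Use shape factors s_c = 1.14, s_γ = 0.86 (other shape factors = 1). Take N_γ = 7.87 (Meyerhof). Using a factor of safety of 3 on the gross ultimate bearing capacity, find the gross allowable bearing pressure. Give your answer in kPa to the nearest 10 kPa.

q_all ≈ 310 kPa

N_q = e^(π·tan25.9°)·tan²(57.95°) = 11.73; N_c = (N_q − 1)/tanφ' = 22.09.
Overburden at base level: q = 17.7 × 2.9 = 51.33 kPa.
The water table is 2.1 m below the base (< B = 3.6 m), so the ½γBN_γ term uses γ̄ = γ' + (d_w/B)(γ − γ') = 9.69 + (2.1/3.6)(17.7 − 9.69) = 14.363 kN/m³.
Cohesion term c·N_c·s_c = 5.8 × 22.094 × 1.14 = 146.09 kPa; surcharge term q·N_q = 51.33 × 11.728 = 602.02 kPa; self-weight term 0.5·γ·B·N_γ·s_γ = 0.5 × 14.363 × 3.6 × 7.87 × 0.86 = 174.97 kPa.
q_ult = 146.09 + 602.02 + 174.97 = 923.09 kPa.
q_all = 923.09 / 3 = 307.7 kPa.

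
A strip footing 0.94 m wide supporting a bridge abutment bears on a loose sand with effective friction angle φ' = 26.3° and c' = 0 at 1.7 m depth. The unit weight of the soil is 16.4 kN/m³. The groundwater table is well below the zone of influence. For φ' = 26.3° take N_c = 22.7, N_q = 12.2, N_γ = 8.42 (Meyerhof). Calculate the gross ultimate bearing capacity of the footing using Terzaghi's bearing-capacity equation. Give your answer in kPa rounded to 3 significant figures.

Effective surcharge at the founding depth q = γ·D_f = 16.4 × 1.7 = 27.88 kPa.
q_ult = q·N_q + 0.5·γ·B·N_γ
     = 27.88 × 12.2 + 0.5 × 16.4 × 0.94 × 8.42
     = 340.14 + 64.901 = 405.04 kPa.

q_ult ≈ 405 kPa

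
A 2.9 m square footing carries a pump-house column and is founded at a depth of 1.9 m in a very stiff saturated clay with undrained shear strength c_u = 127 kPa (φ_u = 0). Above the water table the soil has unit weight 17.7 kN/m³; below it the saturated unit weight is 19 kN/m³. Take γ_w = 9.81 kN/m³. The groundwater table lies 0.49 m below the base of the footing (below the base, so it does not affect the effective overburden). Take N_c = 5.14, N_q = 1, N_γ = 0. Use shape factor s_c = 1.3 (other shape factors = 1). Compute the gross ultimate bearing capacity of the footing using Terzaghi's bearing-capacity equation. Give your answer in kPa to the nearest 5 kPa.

Overburden at base level: q = 17.7 × 1.9 = 33.63 kPa.
Cohesion term c·N_c·s_c = 127 × 5.14 × 1.3 = 848.61 kPa; surcharge term q·N_q = 33.63 × 1 = 33.63 kPa.
q_ult = 848.61 + 33.63 = 882.24 kPa.

q_ult ≈ 880 kPa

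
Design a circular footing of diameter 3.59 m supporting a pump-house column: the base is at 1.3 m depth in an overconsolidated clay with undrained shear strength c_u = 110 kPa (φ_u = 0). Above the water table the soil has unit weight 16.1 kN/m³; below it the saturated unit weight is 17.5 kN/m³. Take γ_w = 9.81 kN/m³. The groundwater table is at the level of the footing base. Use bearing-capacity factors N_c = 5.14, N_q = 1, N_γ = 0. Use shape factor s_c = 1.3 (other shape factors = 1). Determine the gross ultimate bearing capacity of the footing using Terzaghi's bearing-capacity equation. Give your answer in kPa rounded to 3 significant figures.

Effective surcharge at the founding depth q = γ·D_f = 16.1 × 1.3 = 20.93 kPa.
q_ult = c·N_c·s_c + q·N_q
     = 110 × 5.14 × 1.3 + 20.93 × 1
     = 735.02 + 20.93 = 755.95 kPa.

q_ult ≈ 756 kPa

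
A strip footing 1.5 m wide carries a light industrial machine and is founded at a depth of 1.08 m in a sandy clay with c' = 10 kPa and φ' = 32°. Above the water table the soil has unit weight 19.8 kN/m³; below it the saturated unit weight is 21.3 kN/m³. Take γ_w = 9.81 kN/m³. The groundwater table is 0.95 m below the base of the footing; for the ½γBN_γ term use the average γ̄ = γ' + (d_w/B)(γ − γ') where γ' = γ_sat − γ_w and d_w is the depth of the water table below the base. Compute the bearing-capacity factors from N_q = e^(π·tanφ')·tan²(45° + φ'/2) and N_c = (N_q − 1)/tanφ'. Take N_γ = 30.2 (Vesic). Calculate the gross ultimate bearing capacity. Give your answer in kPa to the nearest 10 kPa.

tan32° = 0.6249, so N_q = e^(π×0.6249)·tan²(61°) = 7.121 × 3.255 = 23.18.
N_c = (23.18 − 1)/tan32° = 35.49.
q = γ·D_f = 19.8 × 1.08 = 21.384 kPa.
γ' = 11.49 kN/m³; averaging over the depth B below the base, γ̄ = γ' + (d_w/B)(γ − γ') = 16.753 kN/m³.
c·N_c = 10 × 35.49 = 354.9 kPa
q·N_q = 21.384 × 23.177 = 495.61 kPa
0.5·γ·B·N_γ = 0.5 × 16.753 × 1.5 × 30.2 = 379.46 kPa
q_ult = 354.9 + 495.61 + 379.46 = 1230 kPa.

q_ult ≈ 1230 kPa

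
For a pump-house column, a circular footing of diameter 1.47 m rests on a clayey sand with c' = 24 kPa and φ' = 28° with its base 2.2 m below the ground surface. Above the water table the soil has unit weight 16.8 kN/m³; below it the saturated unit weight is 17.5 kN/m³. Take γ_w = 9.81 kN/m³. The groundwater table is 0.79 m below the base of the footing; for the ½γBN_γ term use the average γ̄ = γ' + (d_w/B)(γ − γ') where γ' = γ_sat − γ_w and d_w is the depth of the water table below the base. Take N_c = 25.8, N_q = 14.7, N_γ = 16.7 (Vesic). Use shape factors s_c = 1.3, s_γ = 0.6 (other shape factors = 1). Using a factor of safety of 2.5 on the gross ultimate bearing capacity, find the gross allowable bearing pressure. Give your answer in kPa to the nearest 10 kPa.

q = γ·D_f = 16.8 × 2.2 = 36.96 kPa.
γ' = 7.69 kN/m³; averaging over the depth B below the base, γ̄ = γ' + (d_w/B)(γ − γ') = 12.586 kN/m³.
c·N_c·s_c = 24 × 25.8 × 1.3 = 804.96 kPa
q·N_q = 36.96 × 14.7 = 543.31 kPa
0.5·γ·B·N_γ·s_γ = 0.5 × 12.586 × 1.47 × 16.7 × 0.6 = 92.691 kPa
q_ult = 804.96 + 543.31 + 92.691 = 1441 kPa.
q_all = 1441 / 2.5 = 576.39 kPa.

q_all ≈ 580 kPa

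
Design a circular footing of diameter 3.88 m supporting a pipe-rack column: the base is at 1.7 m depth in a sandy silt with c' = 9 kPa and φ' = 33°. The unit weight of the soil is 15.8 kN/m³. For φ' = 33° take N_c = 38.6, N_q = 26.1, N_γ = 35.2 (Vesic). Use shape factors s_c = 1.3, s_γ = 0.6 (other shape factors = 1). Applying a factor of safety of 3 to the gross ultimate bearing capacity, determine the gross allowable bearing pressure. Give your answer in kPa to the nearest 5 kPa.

Effective surcharge at the founding depth q = γ·D_f = 15.8 × 1.7 = 26.86 kPa.
q_ult = c·N_c·s_c + q·N_q + 0.5·γ·B·N_γ·s_γ
     = 9 × 38.6 × 1.3 + 26.86 × 26.1 + 0.5 × 15.8 × 3.88 × 35.2 × 0.6
     = 451.62 + 701.05 + 647.37 = 1800 kPa.
q_all = q_ult / FS = 1800 / 3 = 600.01 kPa.

q_all ≈ 600 kPa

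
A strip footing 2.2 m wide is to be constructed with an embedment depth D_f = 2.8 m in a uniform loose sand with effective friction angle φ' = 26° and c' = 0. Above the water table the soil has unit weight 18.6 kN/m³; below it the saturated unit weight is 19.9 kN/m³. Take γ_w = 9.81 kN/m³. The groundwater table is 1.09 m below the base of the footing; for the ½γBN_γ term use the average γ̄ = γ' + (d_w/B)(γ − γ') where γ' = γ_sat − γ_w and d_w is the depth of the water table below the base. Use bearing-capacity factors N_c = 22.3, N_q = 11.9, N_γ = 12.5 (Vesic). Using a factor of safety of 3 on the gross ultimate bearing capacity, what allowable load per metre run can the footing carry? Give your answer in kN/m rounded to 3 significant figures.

Overburden at base level: q = 18.6 × 2.8 = 52.08 kPa.
The water table is 1.09 m below the base (< B = 2.2 m), so the ½γBN_γ term uses γ̄ = γ' + (d_w/B)(γ − γ') = 10.09 + (1.09/2.2)(18.6 − 10.09) = 14.306 kN/m³.
Surcharge term q·N_q = 52.08 × 11.9 = 619.75 kPa; self-weight term 0.5·γ·B·N_γ = 0.5 × 14.306 × 2.2 × 12.5 = 196.71 kPa.
q_ult = 619.75 + 196.71 = 816.46 kPa.
Gross allowable pressure q_all = 816.46 / 3 = 272.15 kPa.
Allowable wall load = q_all × B = 272.15 × 2.2 = 598.74 kN per metre run.

≈ 599 kN/m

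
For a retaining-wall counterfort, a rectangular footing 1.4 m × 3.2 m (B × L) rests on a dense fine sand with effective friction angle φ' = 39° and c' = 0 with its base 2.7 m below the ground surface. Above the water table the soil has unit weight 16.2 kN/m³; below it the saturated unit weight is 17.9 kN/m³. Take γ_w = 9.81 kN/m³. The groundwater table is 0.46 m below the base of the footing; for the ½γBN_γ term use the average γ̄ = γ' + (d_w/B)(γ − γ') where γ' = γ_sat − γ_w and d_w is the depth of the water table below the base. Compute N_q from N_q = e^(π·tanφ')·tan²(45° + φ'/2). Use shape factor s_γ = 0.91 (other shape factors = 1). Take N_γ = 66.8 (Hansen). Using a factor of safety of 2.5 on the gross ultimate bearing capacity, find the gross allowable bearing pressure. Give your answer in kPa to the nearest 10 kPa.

q_all ≈ 1160 kPa

N_q = e^(π·tan39°)·tan²(64.5°) = 55.96.
q = γ·D_f = 16.2 × 2.7 = 43.74 kPa.
γ' = 8.09 kN/m³; averaging over the depth B below the base, γ̄ = γ' + (d_w/B)(γ − γ') = 10.755 kN/m³.
q·N_q = 43.74 × 55.957 = 2447.6 kPa
0.5·γ·B·N_γ·s_γ = 0.5 × 10.755 × 1.4 × 66.8 × 0.91 = 457.63 kPa
q_ult = 2447.6 + 457.63 = 2905.2 kPa.
q_all = 2905.2 / 2.5 = 1162.1 kPa.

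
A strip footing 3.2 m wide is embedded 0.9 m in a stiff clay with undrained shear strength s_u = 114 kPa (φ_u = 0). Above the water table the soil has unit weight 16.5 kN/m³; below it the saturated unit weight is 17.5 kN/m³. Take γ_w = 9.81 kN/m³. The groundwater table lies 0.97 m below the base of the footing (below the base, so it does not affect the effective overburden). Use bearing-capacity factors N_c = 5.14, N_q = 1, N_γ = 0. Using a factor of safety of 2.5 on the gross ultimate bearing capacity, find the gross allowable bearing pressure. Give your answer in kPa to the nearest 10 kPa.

q_all ≈ 240 kPa

Overburden at base level: q = 16.5 × 0.9 = 14.85 kPa.
Cohesion term c·N_c = 114 × 5.14 = 585.96 kPa; surcharge term q·N_q = 14.85 × 1 = 14.85 kPa.
q_ult = 585.96 + 14.85 = 600.81 kPa.
q_all = 600.81 / 2.5 = 240.32 kPa.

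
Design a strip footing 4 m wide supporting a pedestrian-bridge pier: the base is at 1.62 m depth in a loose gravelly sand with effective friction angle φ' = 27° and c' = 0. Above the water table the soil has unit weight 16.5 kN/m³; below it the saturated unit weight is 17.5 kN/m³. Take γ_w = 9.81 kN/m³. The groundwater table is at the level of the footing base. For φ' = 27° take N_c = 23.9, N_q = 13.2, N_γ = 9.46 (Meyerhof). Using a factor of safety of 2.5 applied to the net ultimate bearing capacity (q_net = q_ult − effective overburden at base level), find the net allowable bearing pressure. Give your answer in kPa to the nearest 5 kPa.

Effective surcharge at the founding depth q = γ·D_f = 16.5 × 1.62 = 26.73 kPa.
The water table coincides with the base, so in the self-weight term γ → γ' = 7.69 kN/m³.
q_ult = q·N_q + 0.5·γ·B·N_γ
     = 26.73 × 13.2 + 0.5 × 7.69 × 4 × 9.46
     = 352.84 + 145.49 = 498.33 kPa.
Net ultimate: q_net = 498.33 − 26.73 = 471.6 kPa.
q_all(net) = 471.6 / 2.5 = 188.64 kPa.

q_all(net) ≈ 190 kPa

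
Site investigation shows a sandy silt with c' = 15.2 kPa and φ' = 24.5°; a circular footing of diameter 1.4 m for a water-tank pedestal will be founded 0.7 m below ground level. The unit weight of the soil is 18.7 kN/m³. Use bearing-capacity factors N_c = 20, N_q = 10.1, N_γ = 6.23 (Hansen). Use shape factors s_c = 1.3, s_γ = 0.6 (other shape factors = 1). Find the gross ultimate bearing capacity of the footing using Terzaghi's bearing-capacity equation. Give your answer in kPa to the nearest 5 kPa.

Overburden at base level: q = 18.7 × 0.7 = 13.09 kPa.
Cohesion term c·N_c·s_c = 15.2 × 20 × 1.3 = 395.2 kPa; surcharge term q·N_q = 13.09 × 10.1 = 132.21 kPa; self-weight term 0.5·γ·B·N_γ·s_γ = 0.5 × 18.7 × 1.4 × 6.23 × 0.6 = 48.93 kPa.
q_ult = 395.2 + 132.21 + 48.93 = 576.34 kPa.

q_ult ≈ 575 kPa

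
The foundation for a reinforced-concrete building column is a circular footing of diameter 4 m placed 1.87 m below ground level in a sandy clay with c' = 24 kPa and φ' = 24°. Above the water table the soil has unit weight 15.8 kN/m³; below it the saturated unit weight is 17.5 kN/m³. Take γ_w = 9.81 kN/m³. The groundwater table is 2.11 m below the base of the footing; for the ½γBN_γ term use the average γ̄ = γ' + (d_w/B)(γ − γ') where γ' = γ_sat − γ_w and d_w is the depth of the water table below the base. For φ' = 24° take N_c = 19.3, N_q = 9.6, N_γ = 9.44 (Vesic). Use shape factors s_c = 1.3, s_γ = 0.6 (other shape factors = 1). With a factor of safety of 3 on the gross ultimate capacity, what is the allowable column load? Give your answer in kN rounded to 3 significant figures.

P_all ≈ 4280 kN

q = γ·D_f = 15.8 × 1.87 = 29.546 kPa.
γ' = 7.69 kN/m³; averaging over the depth B below the base, γ̄ = γ' + (d_w/B)(γ − γ') = 11.968 kN/m³.
c·N_c·s_c = 24 × 19.3 × 1.3 = 602.16 kPa
q·N_q = 29.546 × 9.6 = 283.64 kPa
0.5·γ·B·N_γ·s_γ = 0.5 × 11.968 × 4 × 9.44 × 0.6 = 135.57 kPa
q_ult = 602.16 + 283.64 + 135.57 = 1021.4 kPa.
Gross allowable pressure q_all = 1021.4 / 3 = 340.46 kPa.
Footing area = 12.5664 m², so allowable column load = 340.46 × 12.5664 = 4278.3 kN.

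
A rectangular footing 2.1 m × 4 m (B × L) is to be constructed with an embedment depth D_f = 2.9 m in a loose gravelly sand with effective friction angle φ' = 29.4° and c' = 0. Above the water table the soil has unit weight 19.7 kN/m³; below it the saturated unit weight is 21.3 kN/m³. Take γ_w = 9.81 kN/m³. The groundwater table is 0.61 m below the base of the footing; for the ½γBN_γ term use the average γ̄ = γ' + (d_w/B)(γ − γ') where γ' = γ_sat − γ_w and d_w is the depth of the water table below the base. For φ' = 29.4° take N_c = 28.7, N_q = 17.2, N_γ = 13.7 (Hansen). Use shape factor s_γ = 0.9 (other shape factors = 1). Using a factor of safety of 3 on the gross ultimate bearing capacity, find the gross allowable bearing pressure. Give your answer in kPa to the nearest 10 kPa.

Overburden at base level: q = 19.7 × 2.9 = 57.13 kPa.
The water table is 0.61 m below the base (< B = 2.1 m), so the ½γBN_γ term uses γ̄ = γ' + (d_w/B)(γ − γ') = 11.49 + (0.61/2.1)(19.7 − 11.49) = 13.875 kN/m³.
Surcharge term q·N_q = 57.13 × 17.2 = 982.64 kPa; self-weight term 0.5·γ·B·N_γ·s_γ = 0.5 × 13.875 × 2.1 × 13.7 × 0.9 = 179.63 kPa.
q_ult = 982.64 + 179.63 = 1162.3 kPa.
q_all = 1162.3 / 3 = 387.42 kPa.

q_all ≈ 390 kPa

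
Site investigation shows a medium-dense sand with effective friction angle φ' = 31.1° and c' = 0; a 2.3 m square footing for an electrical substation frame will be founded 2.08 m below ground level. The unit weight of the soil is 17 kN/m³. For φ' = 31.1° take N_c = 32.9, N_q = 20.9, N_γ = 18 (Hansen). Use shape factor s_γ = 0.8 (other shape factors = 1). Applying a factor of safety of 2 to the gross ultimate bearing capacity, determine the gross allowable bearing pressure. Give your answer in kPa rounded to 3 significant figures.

q = γ·D_f = 17 × 2.08 = 35.36 kPa.
q·N_q = 35.36 × 20.9 = 739.02 kPa
0.5·γ·B·N_γ·s_γ = 0.5 × 17 × 2.3 × 18 × 0.8 = 281.52 kPa
q_ult = 739.02 + 281.52 = 1020.5 kPa.
q_all = q_ult / FS = 1020.5 / 2 = 510.27 kPa.

q_all ≈ 510 kPa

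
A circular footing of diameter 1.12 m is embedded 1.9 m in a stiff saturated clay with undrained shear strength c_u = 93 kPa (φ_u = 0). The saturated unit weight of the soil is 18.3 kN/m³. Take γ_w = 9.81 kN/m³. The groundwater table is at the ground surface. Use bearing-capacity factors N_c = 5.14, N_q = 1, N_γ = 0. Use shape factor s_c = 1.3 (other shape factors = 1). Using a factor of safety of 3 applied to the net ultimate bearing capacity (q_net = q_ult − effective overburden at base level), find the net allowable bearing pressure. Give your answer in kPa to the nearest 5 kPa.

q_all(net) ≈ 205 kPa

With the water table at the surface the whole profile is submerged: γ' = 18.3 − 9.81 = 8.49 kN/m³, so q = γ'·D_f = 16.131 kPa.
q_ult = c·N_c·s_c + q·N_q
     = 93 × 5.14 × 1.3 + 16.131 × 1
     = 621.43 + 16.131 = 637.56 kPa.
Net ultimate: q_net = 637.56 − 16.131 = 621.43 kPa.
q_all(net) = 621.43 / 3 = 207.14 kPa.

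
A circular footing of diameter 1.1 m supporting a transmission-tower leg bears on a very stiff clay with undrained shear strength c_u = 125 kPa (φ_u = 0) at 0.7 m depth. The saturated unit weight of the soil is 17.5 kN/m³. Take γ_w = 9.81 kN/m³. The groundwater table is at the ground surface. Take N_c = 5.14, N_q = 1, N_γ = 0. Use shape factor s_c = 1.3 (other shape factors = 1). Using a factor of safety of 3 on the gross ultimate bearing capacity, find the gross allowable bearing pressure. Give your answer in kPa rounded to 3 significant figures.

q_all ≈ 280 kPa

Water table at ground surface, so effective unit weight γ' = 17.5 − 9.81 = 7.69 kN/m³ is used throughout; overburden q = 7.69 × 0.7 = 5.383 kPa.
Cohesion term c·N_c·s_c = 125 × 5.14 × 1.3 = 835.25 kPa; surcharge term q·N_q = 5.383 × 1 = 5.383 kPa.
q_ult = 835.25 + 5.383 = 840.63 kPa.
q_all = 840.63 / 3 = 280.21 kPa.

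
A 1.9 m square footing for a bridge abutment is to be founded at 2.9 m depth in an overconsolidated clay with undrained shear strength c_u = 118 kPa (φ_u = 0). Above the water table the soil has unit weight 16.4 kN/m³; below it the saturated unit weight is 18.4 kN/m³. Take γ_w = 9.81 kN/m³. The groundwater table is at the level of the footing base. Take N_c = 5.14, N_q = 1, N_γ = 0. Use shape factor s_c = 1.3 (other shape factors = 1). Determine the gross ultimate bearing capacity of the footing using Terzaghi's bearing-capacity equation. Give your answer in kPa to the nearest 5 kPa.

Effective surcharge at the founding depth q = γ·D_f = 16.4 × 2.9 = 47.56 kPa.
q_ult = c·N_c·s_c + q·N_q
     = 118 × 5.14 × 1.3 + 47.56 × 1
     = 788.48 + 47.56 = 836.04 kPa.

q_ult ≈ 835 kPa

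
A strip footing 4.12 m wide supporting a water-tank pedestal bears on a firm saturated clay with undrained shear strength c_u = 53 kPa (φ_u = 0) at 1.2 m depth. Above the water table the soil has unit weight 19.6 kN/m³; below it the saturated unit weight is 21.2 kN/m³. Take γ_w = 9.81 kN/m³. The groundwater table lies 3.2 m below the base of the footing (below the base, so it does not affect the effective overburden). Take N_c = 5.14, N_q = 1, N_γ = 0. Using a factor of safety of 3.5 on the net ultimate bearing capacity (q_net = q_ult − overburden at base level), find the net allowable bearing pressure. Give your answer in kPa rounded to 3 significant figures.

q_all(net) ≈ 77.8 kPa

q = γ·D_f = 19.6 × 1.2 = 23.52 kPa.
c·N_c = 53 × 5.14 = 272.42 kPa
q·N_q = 23.52 × 1 = 23.52 kPa
q_ult = 272.42 + 23.52 = 295.94 kPa.
q_net = 295.94 − 23.52 = 272.42 kPa.
q_all(net) = 272.42 / 3.5 = 77.834 kPa.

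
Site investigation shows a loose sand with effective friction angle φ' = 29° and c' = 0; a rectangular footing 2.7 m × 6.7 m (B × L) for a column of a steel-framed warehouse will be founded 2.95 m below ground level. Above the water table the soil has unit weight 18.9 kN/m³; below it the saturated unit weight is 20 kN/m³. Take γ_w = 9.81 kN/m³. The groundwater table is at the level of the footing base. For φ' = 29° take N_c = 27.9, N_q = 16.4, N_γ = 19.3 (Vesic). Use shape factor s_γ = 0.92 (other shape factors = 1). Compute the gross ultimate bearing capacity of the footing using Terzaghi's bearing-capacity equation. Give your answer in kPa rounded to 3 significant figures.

Overburden at base level: q = 18.9 × 2.95 = 55.755 kPa.
Below the base the soil is submerged, so the ½γBN_γ term uses γ' = 20 − 9.81 = 10.19 kN/m³.
Surcharge term q·N_q = 55.755 × 16.4 = 914.38 kPa; self-weight term 0.5·γ·B·N_γ·s_γ = 0.5 × 10.19 × 2.7 × 19.3 × 0.92 = 244.26 kPa.
q_ult = 914.38 + 244.26 = 1158.6 kPa.

q_ult ≈ 1160 kPa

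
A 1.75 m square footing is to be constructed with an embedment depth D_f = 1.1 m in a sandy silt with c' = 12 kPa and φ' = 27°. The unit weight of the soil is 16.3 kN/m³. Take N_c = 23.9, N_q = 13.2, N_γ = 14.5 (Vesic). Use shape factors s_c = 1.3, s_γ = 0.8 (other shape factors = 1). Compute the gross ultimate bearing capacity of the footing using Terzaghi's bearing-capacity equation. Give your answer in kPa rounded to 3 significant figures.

Effective surcharge at the founding depth q = γ·D_f = 16.3 × 1.1 = 17.93 kPa.
q_ult = c·N_c·s_c + q·N_q + 0.5·γ·B·N_γ·s_γ
     = 12 × 23.9 × 1.3 + 17.93 × 13.2 + 0.5 × 16.3 × 1.75 × 14.5 × 0.8
     = 372.84 + 236.68 + 165.45 = 774.96 kPa.

q_ult ≈ 775 kPa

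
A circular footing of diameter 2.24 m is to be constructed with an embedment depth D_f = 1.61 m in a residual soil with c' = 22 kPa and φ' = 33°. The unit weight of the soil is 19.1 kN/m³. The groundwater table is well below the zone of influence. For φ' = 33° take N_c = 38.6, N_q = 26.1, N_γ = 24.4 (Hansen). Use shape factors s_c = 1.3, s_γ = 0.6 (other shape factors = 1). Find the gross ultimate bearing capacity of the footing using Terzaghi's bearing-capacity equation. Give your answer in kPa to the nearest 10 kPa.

Effective surcharge at the founding depth q = γ·D_f = 19.1 × 1.61 = 30.751 kPa.
q_ult = c·N_c·s_c + q·N_q + 0.5·γ·B·N_γ·s_γ
     = 22 × 38.6 × 1.3 + 30.751 × 26.1 + 0.5 × 19.1 × 2.24 × 24.4 × 0.6
     = 1104 + 802.6 + 313.18 = 2219.7 kPa.

q_ult ≈ 2220 kPa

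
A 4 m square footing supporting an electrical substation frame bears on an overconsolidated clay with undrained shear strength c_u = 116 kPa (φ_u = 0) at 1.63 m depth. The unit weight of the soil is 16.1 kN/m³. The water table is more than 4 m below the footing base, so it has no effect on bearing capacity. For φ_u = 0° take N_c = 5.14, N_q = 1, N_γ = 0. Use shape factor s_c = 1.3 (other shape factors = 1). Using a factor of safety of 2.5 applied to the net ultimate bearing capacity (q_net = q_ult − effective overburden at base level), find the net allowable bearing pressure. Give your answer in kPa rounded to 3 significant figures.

Effective surcharge at the founding depth q = γ·D_f = 16.1 × 1.63 = 26.243 kPa.
q_ult = c·N_c·s_c + q·N_q
     = 116 × 5.14 × 1.3 + 26.243 × 1
     = 775.11 + 26.243 = 801.36 kPa.
Net ultimate: q_net = 801.36 − 26.243 = 775.11 kPa.
q_all(net) = 775.11 / 2.5 = 310.04 kPa.

q_all(net) ≈ 310 kPa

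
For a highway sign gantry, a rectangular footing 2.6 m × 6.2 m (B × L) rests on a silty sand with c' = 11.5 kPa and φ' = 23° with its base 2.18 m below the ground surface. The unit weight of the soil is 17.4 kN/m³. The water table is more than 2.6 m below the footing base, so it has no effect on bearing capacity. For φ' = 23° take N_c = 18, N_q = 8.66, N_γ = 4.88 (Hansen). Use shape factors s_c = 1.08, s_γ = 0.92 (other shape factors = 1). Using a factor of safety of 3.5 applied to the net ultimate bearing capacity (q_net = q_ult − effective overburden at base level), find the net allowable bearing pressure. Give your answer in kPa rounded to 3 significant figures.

Overburden at base level: q = 17.4 × 2.18 = 37.932 kPa.
Cohesion term c·N_c·s_c = 11.5 × 18 × 1.08 = 223.56 kPa; surcharge term q·N_q = 37.932 × 8.66 = 328.49 kPa; self-weight term 0.5·γ·B·N_γ·s_γ = 0.5 × 17.4 × 2.6 × 4.88 × 0.92 = 101.55 kPa.
q_ult = 223.56 + 328.49 + 101.55 = 653.61 kPa.
Net ultimate: q_net = 653.61 − 37.932 = 615.67 kPa.
q_all(net) = 615.67 / 3.5 = 175.91 kPa.

q_all(net) ≈ 176 kPa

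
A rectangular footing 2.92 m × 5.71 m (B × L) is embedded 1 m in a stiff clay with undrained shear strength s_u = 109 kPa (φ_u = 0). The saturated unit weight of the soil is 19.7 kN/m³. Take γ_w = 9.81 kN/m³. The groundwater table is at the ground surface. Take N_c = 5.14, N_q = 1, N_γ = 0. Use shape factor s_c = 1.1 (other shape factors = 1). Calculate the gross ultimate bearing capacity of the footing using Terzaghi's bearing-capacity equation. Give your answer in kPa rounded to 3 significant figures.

q_ult ≈ 626 kPa

Water table at ground surface, so effective unit weight γ' = 19.7 − 9.81 = 9.89 kN/m³ is used throughout; overburden q = 9.89 × 1 = 9.89 kPa.
Cohesion term c·N_c·s_c = 109 × 5.14 × 1.1 = 616.29 kPa; surcharge term q·N_q = 9.89 × 1 = 9.89 kPa.
q_ult = 616.29 + 9.89 = 626.18 kPa.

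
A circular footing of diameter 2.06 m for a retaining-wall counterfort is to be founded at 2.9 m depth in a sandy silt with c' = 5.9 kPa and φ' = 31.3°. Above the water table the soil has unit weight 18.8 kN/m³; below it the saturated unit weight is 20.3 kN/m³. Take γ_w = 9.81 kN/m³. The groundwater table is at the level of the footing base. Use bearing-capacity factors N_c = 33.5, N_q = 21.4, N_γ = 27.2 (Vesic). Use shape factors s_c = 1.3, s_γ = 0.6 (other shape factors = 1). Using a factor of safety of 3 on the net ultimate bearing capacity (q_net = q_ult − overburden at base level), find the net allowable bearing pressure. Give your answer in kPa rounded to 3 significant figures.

Overburden at base level: q = 18.8 × 2.9 = 54.52 kPa.
Below the base the soil is submerged, so the ½γBN_γ term uses γ' = 20.3 − 9.81 = 10.49 kN/m³.
Cohesion term c·N_c·s_c = 5.9 × 33.5 × 1.3 = 256.94 kPa; surcharge term q·N_q = 54.52 × 21.4 = 1166.7 kPa; self-weight term 0.5·γ·B·N_γ·s_γ = 0.5 × 10.49 × 2.06 × 27.2 × 0.6 = 176.33 kPa.
q_ult = 256.94 + 1166.7 + 176.33 = 1600 kPa.
q_net = 1600 − 54.52 = 1545.5 kPa.
q_all(net) = 1545.5 / 3 = 515.16 kPa.

q_all(net) ≈ 515 kPa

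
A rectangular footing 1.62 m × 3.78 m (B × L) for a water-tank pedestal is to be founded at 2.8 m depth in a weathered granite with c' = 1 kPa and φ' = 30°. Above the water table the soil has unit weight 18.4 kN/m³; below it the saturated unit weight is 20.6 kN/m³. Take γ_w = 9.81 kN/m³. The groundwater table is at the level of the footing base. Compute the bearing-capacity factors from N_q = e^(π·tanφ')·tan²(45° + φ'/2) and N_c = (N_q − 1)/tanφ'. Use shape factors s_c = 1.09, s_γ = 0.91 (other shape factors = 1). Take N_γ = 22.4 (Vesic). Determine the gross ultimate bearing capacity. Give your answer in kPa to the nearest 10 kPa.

q_ult ≈ 1160 kPa

tan30° = 0.5774, so N_q = e^(π×0.5774)·tan²(60°) = 6.134 × 3.0 = 18.4.
N_c = (18.4 − 1)/tan30° = 30.14.
q = γ·D_f = 18.4 × 2.8 = 51.52 kPa.
For the ½γBN_γ term take γ' = 20.6 − 9.81 = 10.79 kN/m³ (soil below base is submerged).
c·N_c·s_c = 1 × 30.14 × 1.09 = 32.852 kPa
q·N_q = 51.52 × 18.401 = 948.03 kPa
0.5·γ·B·N_γ·s_γ = 0.5 × 10.79 × 1.62 × 22.4 × 0.91 = 178.15 kPa
q_ult = 32.852 + 948.03 + 178.15 = 1159 kPa.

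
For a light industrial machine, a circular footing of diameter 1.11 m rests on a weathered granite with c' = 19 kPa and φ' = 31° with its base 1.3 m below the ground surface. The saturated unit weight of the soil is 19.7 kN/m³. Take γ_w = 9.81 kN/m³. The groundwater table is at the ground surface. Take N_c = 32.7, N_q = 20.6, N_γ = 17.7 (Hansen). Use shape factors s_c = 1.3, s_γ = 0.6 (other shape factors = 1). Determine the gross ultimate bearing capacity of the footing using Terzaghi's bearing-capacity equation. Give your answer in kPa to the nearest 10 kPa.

With the water table at the surface the whole profile is submerged: γ' = 19.7 − 9.81 = 9.89 kN/m³, so q = γ'·D_f = 12.857 kPa; the same γ' applies in the ½γBN_γ term.
q_ult = c·N_c·s_c + q·N_q + 0.5·γ·B·N_γ·s_γ
     = 19 × 32.7 × 1.3 + 12.857 × 20.6 + 0.5 × 9.89 × 1.11 × 17.7 × 0.6
     = 807.69 + 264.85 + 58.293 = 1130.8 kPa.

q_ult ≈ 1130 kPa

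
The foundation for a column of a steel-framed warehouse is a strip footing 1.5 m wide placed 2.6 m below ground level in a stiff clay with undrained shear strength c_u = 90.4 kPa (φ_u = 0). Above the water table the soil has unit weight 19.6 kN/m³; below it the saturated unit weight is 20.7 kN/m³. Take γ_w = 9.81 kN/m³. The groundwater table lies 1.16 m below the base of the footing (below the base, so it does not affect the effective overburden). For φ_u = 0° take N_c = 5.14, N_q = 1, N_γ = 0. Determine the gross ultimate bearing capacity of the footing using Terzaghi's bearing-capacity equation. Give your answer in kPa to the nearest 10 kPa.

q_ult ≈ 520 kPa

q = γ·D_f = 19.6 × 2.6 = 50.96 kPa.
c·N_c = 90.4 × 5.14 = 464.66 kPa
q·N_q = 50.96 × 1 = 50.96 kPa
q_ult = 464.66 + 50.96 = 515.62 kPa.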